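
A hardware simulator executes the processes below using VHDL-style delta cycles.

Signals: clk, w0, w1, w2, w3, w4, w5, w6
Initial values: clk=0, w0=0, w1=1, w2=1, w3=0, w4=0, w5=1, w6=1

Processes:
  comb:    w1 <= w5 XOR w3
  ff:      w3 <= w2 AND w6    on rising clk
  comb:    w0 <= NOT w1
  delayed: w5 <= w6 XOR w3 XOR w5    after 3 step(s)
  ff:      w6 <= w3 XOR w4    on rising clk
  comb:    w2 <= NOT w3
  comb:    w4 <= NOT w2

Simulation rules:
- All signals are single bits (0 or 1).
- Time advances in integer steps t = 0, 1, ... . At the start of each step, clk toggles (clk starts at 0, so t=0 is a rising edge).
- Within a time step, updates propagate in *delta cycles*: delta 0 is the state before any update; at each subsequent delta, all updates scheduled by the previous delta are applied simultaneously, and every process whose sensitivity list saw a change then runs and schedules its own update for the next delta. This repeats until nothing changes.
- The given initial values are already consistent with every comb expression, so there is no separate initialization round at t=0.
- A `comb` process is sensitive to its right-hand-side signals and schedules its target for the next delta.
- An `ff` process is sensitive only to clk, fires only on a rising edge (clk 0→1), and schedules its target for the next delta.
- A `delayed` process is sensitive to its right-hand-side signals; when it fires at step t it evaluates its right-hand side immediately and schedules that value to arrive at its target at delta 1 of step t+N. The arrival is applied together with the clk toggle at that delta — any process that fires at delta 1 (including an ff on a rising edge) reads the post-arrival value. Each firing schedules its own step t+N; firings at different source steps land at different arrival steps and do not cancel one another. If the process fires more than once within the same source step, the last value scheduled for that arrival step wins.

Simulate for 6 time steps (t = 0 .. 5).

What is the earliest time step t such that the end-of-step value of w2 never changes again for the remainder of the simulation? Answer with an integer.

2

[bits: w3,clk,w6,w1,w4,w5,w0,w2]
t=0: Δ0=00110101 Δ1=01110101 Δ2=11010101 Δ3=11000100 Δ4=11001110 | 4Δ
t=1: Δ0=11001110 Δ1=10001110 | 1Δ
t=2: Δ0=10001110 Δ1=11001110 Δ2=01001110 Δ3=01011111 Δ4=01010101 | 4Δ
t=3: Δ0=01010101 Δ1=00010001 Δ2=00000001 Δ3=00000011 | 3Δ
t=4: Δ0=00000011 Δ1=01000011 | 1Δ
t=5: Δ0=01000011 Δ1=00000111 Δ2=00010111 Δ3=00010101 | 3Δ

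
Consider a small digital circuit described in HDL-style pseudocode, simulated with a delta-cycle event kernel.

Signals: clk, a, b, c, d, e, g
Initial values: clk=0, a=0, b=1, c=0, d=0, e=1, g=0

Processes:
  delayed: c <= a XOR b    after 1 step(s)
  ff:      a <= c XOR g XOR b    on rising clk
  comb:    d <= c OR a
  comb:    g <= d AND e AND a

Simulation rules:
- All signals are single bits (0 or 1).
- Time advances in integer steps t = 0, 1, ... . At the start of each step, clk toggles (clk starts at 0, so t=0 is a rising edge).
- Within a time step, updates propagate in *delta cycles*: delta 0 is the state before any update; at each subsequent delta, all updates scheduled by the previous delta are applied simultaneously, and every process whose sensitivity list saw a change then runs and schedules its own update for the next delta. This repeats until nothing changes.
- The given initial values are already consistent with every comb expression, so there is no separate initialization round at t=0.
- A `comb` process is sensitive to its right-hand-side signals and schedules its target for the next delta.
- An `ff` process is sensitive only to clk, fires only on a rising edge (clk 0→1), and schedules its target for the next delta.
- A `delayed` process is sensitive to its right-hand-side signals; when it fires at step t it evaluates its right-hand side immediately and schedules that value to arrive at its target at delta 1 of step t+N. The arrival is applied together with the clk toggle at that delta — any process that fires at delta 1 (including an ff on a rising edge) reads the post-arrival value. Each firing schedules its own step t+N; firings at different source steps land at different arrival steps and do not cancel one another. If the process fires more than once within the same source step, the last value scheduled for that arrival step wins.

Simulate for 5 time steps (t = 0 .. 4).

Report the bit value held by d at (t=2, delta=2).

t=0 Δ0: clk=0 c=0 b=1 a=0 e=1 g=0 d=0
  Δ1: clk:0→1
  Δ2: a:0→1
  Δ3: d:0→1
  Δ4: g:0→1
  (4Δ to stable)
t=1 Δ0: clk=1 c=0 b=1 a=1 e=1 g=1 d=1
  Δ1: clk:1→0
  (1Δ to stable)
t=2 Δ0: clk=0 c=0 b=1 a=1 e=1 g=1 d=1
  Δ1: clk:0→1
  Δ2: a:1→0
  Δ3: g:1→0, d:1→0
  (3Δ to stable)
t=3 Δ0: clk=1 c=0 b=1 a=0 e=1 g=0 d=0
  Δ1: clk:1→0, c:0→1
  Δ2: d:0→1
  (2Δ to stable)
t=4 Δ0: clk=0 c=1 b=1 a=0 e=1 g=0 d=1
  Δ1: clk:0→1
  (1Δ to stable)

1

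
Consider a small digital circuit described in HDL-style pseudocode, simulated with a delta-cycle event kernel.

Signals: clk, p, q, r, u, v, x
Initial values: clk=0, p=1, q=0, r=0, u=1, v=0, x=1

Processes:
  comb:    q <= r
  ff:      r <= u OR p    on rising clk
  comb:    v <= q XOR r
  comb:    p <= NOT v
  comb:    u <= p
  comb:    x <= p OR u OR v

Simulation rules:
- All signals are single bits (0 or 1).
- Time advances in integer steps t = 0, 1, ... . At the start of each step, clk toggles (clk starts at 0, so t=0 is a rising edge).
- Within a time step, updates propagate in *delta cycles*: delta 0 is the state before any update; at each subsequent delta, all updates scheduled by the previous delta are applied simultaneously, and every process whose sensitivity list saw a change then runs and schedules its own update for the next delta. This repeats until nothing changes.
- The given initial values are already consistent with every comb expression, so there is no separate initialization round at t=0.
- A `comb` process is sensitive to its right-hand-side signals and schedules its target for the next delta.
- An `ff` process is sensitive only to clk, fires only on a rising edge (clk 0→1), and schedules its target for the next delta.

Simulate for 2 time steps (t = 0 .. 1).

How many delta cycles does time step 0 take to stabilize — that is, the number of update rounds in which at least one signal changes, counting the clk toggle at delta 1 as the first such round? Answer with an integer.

6

t=0 Δ0: x=1 p=1 r=0 q=0 clk=0 v=0 u=1
  Δ1: clk:0→1
  Δ2: r:0→1
  Δ3: q:0→1, v:0→1
  Δ4: p:1→0, v:1→0
  Δ5: p:0→1, u:1→0
  Δ6: u:0→1
  (6Δ to stable)
t=1 Δ0: x=1 p=1 r=1 q=1 clk=1 v=0 u=1
  Δ1: clk:1→0
  (1Δ to stable)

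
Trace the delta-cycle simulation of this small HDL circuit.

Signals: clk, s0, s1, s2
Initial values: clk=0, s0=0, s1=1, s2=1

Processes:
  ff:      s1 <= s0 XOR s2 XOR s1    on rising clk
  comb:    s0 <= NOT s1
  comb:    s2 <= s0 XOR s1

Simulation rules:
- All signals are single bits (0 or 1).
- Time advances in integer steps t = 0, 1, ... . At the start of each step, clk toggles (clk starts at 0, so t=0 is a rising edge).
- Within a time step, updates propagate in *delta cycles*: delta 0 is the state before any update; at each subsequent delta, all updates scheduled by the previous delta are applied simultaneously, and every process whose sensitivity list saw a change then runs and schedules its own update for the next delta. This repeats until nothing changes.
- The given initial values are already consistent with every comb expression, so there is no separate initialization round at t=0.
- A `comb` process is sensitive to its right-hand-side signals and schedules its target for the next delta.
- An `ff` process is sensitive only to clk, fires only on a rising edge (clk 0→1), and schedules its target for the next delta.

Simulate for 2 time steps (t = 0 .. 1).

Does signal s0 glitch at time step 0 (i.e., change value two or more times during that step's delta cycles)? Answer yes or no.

t=0 Δ0: s2=1 s0=0 clk=0 s1=1
  Δ1: clk:0→1
  Δ2: s1:1→0
  Δ3: s2:1→0, s0:0→1
  Δ4: s2:0→1
  (4Δ to stable)
t=1 Δ0: s2=1 s0=1 clk=1 s1=0
  Δ1: clk:1→0
  (1Δ to stable)

no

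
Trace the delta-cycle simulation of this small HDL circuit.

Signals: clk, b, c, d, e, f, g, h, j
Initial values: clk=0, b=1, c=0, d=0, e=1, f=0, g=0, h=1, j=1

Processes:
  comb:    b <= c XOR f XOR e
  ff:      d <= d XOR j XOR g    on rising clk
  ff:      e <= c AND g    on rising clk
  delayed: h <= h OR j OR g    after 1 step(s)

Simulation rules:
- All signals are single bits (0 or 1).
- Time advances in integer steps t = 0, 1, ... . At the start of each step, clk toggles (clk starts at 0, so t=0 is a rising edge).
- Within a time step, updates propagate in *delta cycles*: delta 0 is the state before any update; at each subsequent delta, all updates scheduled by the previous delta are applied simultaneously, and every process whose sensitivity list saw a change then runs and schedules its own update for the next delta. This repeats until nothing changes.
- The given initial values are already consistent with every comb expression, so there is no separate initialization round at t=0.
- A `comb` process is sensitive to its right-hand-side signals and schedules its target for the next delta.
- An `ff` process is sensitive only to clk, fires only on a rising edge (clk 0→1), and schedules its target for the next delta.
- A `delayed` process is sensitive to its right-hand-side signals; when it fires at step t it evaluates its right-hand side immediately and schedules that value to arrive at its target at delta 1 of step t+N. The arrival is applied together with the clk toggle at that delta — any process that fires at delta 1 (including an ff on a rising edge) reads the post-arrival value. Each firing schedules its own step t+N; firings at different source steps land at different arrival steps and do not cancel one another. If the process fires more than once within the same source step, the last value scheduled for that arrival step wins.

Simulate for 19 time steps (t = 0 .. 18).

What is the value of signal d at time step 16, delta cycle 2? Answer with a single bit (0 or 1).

[bits: g,f,b,clk,h,d,j,e,c]
t=0: Δ0=001010110 Δ1=001110110 Δ2=001111100 Δ3=000111100 | 3Δ
t=1: Δ0=000111100 Δ1=000011100 | 1Δ
t=2: Δ0=000011100 Δ1=000111100 Δ2=000110100 | 2Δ
t=3: Δ0=000110100 Δ1=000010100 | 1Δ
t=4: Δ0=000010100 Δ1=000110100 Δ2=000111100 | 2Δ
t=5: Δ0=000111100 Δ1=000011100 | 1Δ
t=6: Δ0=000011100 Δ1=000111100 Δ2=000110100 | 2Δ
t=7: Δ0=000110100 Δ1=000010100 | 1Δ
t=8: Δ0=000010100 Δ1=000110100 Δ2=000111100 | 2Δ
t=9: Δ0=000111100 Δ1=000011100 | 1Δ
t=10: Δ0=000011100 Δ1=000111100 Δ2=000110100 | 2Δ
t=11: Δ0=000110100 Δ1=000010100 | 1Δ
t=12: Δ0=000010100 Δ1=000110100 Δ2=000111100 | 2Δ
t=13: Δ0=000111100 Δ1=000011100 | 1Δ
t=14: Δ0=000011100 Δ1=000111100 Δ2=000110100 | 2Δ
t=15: Δ0=000110100 Δ1=000010100 | 1Δ
t=16: Δ0=000010100 Δ1=000110100 Δ2=000111100 | 2Δ
t=17: Δ0=000111100 Δ1=000011100 | 1Δ
t=18: Δ0=000011100 Δ1=000111100 Δ2=000110100 | 2Δ

1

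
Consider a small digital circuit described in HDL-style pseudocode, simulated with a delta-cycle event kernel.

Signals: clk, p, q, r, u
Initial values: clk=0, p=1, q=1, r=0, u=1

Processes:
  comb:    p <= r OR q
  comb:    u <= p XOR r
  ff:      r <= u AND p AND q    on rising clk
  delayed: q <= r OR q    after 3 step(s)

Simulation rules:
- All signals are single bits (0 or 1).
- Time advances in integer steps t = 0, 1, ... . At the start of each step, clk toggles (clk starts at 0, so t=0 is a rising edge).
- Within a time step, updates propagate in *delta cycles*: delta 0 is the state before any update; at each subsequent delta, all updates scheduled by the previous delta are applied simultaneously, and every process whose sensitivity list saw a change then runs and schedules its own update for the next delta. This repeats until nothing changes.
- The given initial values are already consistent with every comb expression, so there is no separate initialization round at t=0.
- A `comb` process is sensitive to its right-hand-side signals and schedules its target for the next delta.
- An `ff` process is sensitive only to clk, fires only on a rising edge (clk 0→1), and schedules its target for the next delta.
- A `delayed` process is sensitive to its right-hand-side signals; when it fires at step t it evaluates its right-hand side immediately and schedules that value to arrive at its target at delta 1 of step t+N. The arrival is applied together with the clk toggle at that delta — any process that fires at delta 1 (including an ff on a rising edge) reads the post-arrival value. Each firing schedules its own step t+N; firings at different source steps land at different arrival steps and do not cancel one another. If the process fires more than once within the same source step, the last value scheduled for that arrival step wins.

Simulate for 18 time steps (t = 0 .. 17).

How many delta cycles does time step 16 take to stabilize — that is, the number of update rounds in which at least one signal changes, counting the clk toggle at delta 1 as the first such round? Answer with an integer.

3

t0.Δ0 p=1 clk=0 u=1 r=0 q=1
t0.Δ1 p=1 clk=1 u=1 r=0 q=1
t0.Δ2 p=1 clk=1 u=1 r=1 q=1
t0.Δ3 p=1 clk=1 u=0 r=1 q=1
t1.Δ0 p=1 clk=1 u=0 r=1 q=1
t1.Δ1 p=1 clk=0 u=0 r=1 q=1
t2.Δ0 p=1 clk=0 u=0 r=1 q=1
t2.Δ1 p=1 clk=1 u=0 r=1 q=1
t2.Δ2 p=1 clk=1 u=0 r=0 q=1
t2.Δ3 p=1 clk=1 u=1 r=0 q=1
t3.Δ0 p=1 clk=1 u=1 r=0 q=1
t3.Δ1 p=1 clk=0 u=1 r=0 q=1
t4.Δ0 p=1 clk=0 u=1 r=0 q=1
t4.Δ1 p=1 clk=1 u=1 r=0 q=1
t4.Δ2 p=1 clk=1 u=1 r=1 q=1
t4.Δ3 p=1 clk=1 u=0 r=1 q=1
t5.Δ0 p=1 clk=1 u=0 r=1 q=1
t5.Δ1 p=1 clk=0 u=0 r=1 q=1
t6.Δ0 p=1 clk=0 u=0 r=1 q=1
t6.Δ1 p=1 clk=1 u=0 r=1 q=1
t6.Δ2 p=1 clk=1 u=0 r=0 q=1
t6.Δ3 p=1 clk=1 u=1 r=0 q=1
t7.Δ0 p=1 clk=1 u=1 r=0 q=1
t7.Δ1 p=1 clk=0 u=1 r=0 q=1
t8.Δ0 p=1 clk=0 u=1 r=0 q=1
t8.Δ1 p=1 clk=1 u=1 r=0 q=1
t8.Δ2 p=1 clk=1 u=1 r=1 q=1
t8.Δ3 p=1 clk=1 u=0 r=1 q=1
t9.Δ0 p=1 clk=1 u=0 r=1 q=1
t9.Δ1 p=1 clk=0 u=0 r=1 q=1
t10.Δ0 p=1 clk=0 u=0 r=1 q=1
t10.Δ1 p=1 clk=1 u=0 r=1 q=1
t10.Δ2 p=1 clk=1 u=0 r=0 q=1
t10.Δ3 p=1 clk=1 u=1 r=0 q=1
t11.Δ0 p=1 clk=1 u=1 r=0 q=1
t11.Δ1 p=1 clk=0 u=1 r=0 q=1
t12.Δ0 p=1 clk=0 u=1 r=0 q=1
t12.Δ1 p=1 clk=1 u=1 r=0 q=1
t12.Δ2 p=1 clk=1 u=1 r=1 q=1
t12.Δ3 p=1 clk=1 u=0 r=1 q=1
t13.Δ0 p=1 clk=1 u=0 r=1 q=1
t13.Δ1 p=1 clk=0 u=0 r=1 q=1
t14.Δ0 p=1 clk=0 u=0 r=1 q=1
t14.Δ1 p=1 clk=1 u=0 r=1 q=1
t14.Δ2 p=1 clk=1 u=0 r=0 q=1
t14.Δ3 p=1 clk=1 u=1 r=0 q=1
t15.Δ0 p=1 clk=1 u=1 r=0 q=1
t15.Δ1 p=1 clk=0 u=1 r=0 q=1
t16.Δ0 p=1 clk=0 u=1 r=0 q=1
t16.Δ1 p=1 clk=1 u=1 r=0 q=1
t16.Δ2 p=1 clk=1 u=1 r=1 q=1
t16.Δ3 p=1 clk=1 u=0 r=1 q=1
t17.Δ0 p=1 clk=1 u=0 r=1 q=1
t17.Δ1 p=1 clk=0 u=0 r=1 q=1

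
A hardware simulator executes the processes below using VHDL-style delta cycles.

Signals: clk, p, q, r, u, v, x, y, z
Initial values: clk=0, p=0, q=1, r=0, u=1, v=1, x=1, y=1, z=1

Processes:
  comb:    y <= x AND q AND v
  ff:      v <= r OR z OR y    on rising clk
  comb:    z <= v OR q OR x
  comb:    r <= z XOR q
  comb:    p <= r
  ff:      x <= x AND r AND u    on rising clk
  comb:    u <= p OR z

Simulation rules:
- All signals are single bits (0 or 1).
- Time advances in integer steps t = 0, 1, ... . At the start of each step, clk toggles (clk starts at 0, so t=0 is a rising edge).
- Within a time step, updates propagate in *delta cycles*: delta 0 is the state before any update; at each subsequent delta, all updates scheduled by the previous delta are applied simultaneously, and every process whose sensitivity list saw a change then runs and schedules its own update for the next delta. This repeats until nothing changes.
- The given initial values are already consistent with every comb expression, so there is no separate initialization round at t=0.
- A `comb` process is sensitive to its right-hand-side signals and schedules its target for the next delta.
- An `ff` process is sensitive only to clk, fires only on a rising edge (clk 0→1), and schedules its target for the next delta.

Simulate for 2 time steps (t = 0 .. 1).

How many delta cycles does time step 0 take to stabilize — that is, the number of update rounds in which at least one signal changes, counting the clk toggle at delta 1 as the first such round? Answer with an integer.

3

t=0 Δ0: q=1 v=1 clk=0 p=0 r=0 x=1 u=1 z=1 y=1
  Δ1: clk:0→1
  Δ2: x:1→0
  Δ3: y:1→0
  (3Δ to stable)
t=1 Δ0: q=1 v=1 clk=1 p=0 r=0 x=0 u=1 z=1 y=0
  Δ1: clk:1→0
  (1Δ to stable)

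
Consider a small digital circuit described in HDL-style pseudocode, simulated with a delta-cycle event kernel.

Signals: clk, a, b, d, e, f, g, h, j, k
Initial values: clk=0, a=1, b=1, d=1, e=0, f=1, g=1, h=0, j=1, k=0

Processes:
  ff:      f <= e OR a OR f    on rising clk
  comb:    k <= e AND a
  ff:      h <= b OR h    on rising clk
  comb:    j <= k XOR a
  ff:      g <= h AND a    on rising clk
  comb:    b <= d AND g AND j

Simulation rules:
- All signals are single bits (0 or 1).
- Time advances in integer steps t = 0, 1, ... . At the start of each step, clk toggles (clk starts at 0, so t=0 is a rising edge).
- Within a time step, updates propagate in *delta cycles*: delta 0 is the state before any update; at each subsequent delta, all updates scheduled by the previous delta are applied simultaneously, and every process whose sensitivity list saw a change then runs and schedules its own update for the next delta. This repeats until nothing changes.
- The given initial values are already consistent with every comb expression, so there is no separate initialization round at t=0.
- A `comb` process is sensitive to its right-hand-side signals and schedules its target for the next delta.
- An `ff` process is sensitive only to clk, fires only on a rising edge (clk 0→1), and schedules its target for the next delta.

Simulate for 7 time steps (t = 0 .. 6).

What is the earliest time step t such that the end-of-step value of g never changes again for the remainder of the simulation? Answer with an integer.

2

[bits: g,a,d,j,e,k,b,clk,h,f]
t=0: Δ0=1111001001 Δ1=1111001101 Δ2=0111001111 Δ3=0111000111 | 3Δ
t=1: Δ0=0111000111 Δ1=0111000011 | 1Δ
t=2: Δ0=0111000011 Δ1=0111000111 Δ2=1111000111 Δ3=1111001111 | 3Δ
t=3: Δ0=1111001111 Δ1=1111001011 | 1Δ
t=4: Δ0=1111001011 Δ1=1111001111 | 1Δ
t=5: Δ0=1111001111 Δ1=1111001011 | 1Δ
t=6: Δ0=1111001011 Δ1=1111001111 | 1Δ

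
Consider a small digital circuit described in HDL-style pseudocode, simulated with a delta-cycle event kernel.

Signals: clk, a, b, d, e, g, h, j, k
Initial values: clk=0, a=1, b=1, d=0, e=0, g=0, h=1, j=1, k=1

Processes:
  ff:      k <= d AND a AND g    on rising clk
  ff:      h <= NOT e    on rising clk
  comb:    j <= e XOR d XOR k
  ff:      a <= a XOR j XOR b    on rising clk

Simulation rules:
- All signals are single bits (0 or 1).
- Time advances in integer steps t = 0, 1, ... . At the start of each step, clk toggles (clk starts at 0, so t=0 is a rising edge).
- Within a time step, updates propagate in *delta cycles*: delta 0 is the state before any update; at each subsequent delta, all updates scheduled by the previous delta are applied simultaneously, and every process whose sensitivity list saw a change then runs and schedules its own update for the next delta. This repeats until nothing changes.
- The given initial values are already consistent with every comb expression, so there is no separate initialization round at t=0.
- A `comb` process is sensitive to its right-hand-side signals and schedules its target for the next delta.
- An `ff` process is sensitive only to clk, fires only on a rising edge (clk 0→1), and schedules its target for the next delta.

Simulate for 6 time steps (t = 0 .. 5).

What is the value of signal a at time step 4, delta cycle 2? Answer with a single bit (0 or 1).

1

t=0 Δ0: b=1 j=1 clk=0 a=1 e=0 d=0 k=1 h=1 g=0
  Δ1: clk:0→1
  Δ2: k:1→0
  Δ3: j:1→0
  (3Δ to stable)
t=1 Δ0: b=1 j=0 clk=1 a=1 e=0 d=0 k=0 h=1 g=0
  Δ1: clk:1→0
  (1Δ to stable)
t=2 Δ0: b=1 j=0 clk=0 a=1 e=0 d=0 k=0 h=1 g=0
  Δ1: clk:0→1
  Δ2: a:1→0
  (2Δ to stable)
t=3 Δ0: b=1 j=0 clk=1 a=0 e=0 d=0 k=0 h=1 g=0
  Δ1: clk:1→0
  (1Δ to stable)
t=4 Δ0: b=1 j=0 clk=0 a=0 e=0 d=0 k=0 h=1 g=0
  Δ1: clk:0→1
  Δ2: a:0→1
  (2Δ to stable)
t=5 Δ0: b=1 j=0 clk=1 a=1 e=0 d=0 k=0 h=1 g=0
  Δ1: clk:1→0
  (1Δ to stable)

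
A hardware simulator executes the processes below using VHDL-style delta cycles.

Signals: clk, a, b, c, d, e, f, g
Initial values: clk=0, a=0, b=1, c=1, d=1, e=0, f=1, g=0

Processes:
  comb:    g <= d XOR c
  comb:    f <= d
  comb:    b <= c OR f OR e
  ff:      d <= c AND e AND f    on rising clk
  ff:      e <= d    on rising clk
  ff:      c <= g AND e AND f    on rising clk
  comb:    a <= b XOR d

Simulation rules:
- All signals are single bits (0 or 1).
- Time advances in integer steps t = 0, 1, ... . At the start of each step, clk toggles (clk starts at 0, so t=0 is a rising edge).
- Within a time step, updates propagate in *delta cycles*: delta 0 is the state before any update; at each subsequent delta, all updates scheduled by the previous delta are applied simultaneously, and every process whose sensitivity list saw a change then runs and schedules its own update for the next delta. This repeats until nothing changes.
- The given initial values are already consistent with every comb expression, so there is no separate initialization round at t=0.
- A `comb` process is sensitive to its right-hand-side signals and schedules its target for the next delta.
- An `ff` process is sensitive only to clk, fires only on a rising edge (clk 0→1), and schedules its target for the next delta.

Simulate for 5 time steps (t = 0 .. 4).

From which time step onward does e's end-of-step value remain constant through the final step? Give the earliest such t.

t0.Δ0 e=0 d=1 g=0 clk=0 f=1 c=1 a=0 b=1
t0.Δ1 e=0 d=1 g=0 clk=1 f=1 c=1 a=0 b=1
t0.Δ2 e=1 d=0 g=0 clk=1 f=1 c=0 a=0 b=1
t0.Δ3 e=1 d=0 g=0 clk=1 f=0 c=0 a=1 b=1
t1.Δ0 e=1 d=0 g=0 clk=1 f=0 c=0 a=1 b=1
t1.Δ1 e=1 d=0 g=0 clk=0 f=0 c=0 a=1 b=1
t2.Δ0 e=1 d=0 g=0 clk=0 f=0 c=0 a=1 b=1
t2.Δ1 e=1 d=0 g=0 clk=1 f=0 c=0 a=1 b=1
t2.Δ2 e=0 d=0 g=0 clk=1 f=0 c=0 a=1 b=1
t2.Δ3 e=0 d=0 g=0 clk=1 f=0 c=0 a=1 b=0
t2.Δ4 e=0 d=0 g=0 clk=1 f=0 c=0 a=0 b=0
t3.Δ0 e=0 d=0 g=0 clk=1 f=0 c=0 a=0 b=0
t3.Δ1 e=0 d=0 g=0 clk=0 f=0 c=0 a=0 b=0
t4.Δ0 e=0 d=0 g=0 clk=0 f=0 c=0 a=0 b=0
t4.Δ1 e=0 d=0 g=0 clk=1 f=0 c=0 a=0 b=0

2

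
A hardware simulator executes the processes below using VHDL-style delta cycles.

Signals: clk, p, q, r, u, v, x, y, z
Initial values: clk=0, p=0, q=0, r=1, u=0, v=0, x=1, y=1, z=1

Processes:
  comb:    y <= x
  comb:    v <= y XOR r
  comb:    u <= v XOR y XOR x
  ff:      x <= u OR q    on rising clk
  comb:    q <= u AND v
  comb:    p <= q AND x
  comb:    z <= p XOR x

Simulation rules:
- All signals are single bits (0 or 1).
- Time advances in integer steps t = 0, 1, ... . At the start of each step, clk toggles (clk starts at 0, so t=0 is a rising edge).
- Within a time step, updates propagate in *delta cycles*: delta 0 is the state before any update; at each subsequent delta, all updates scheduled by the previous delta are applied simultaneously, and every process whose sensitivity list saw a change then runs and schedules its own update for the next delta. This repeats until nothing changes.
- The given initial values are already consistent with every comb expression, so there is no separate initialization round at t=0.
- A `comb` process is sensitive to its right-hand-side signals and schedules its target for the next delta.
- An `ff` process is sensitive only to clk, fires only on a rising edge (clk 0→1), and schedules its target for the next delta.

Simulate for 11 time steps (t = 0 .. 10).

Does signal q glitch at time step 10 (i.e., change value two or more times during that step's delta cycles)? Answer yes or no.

t0.Δ0 v=0 z=1 p=0 r=1 y=1 q=0 clk=0 u=0 x=1
t0.Δ1 v=0 z=1 p=0 r=1 y=1 q=0 clk=1 u=0 x=1
t0.Δ2 v=0 z=1 p=0 r=1 y=1 q=0 clk=1 u=0 x=0
t0.Δ3 v=0 z=0 p=0 r=1 y=0 q=0 clk=1 u=1 x=0
t0.Δ4 v=1 z=0 p=0 r=1 y=0 q=0 clk=1 u=0 x=0
t0.Δ5 v=1 z=0 p=0 r=1 y=0 q=0 clk=1 u=1 x=0
t0.Δ6 v=1 z=0 p=0 r=1 y=0 q=1 clk=1 u=1 x=0
t1.Δ0 v=1 z=0 p=0 r=1 y=0 q=1 clk=1 u=1 x=0
t1.Δ1 v=1 z=0 p=0 r=1 y=0 q=1 clk=0 u=1 x=0
t2.Δ0 v=1 z=0 p=0 r=1 y=0 q=1 clk=0 u=1 x=0
t2.Δ1 v=1 z=0 p=0 r=1 y=0 q=1 clk=1 u=1 x=0
t2.Δ2 v=1 z=0 p=0 r=1 y=0 q=1 clk=1 u=1 x=1
t2.Δ3 v=1 z=1 p=1 r=1 y=1 q=1 clk=1 u=0 x=1
t2.Δ4 v=0 z=0 p=1 r=1 y=1 q=0 clk=1 u=1 x=1
t2.Δ5 v=0 z=0 p=0 r=1 y=1 q=0 clk=1 u=0 x=1
t2.Δ6 v=0 z=1 p=0 r=1 y=1 q=0 clk=1 u=0 x=1
t3.Δ0 v=0 z=1 p=0 r=1 y=1 q=0 clk=1 u=0 x=1
t3.Δ1 v=0 z=1 p=0 r=1 y=1 q=0 clk=0 u=0 x=1
t4.Δ0 v=0 z=1 p=0 r=1 y=1 q=0 clk=0 u=0 x=1
t4.Δ1 v=0 z=1 p=0 r=1 y=1 q=0 clk=1 u=0 x=1
t4.Δ2 v=0 z=1 p=0 r=1 y=1 q=0 clk=1 u=0 x=0
t4.Δ3 v=0 z=0 p=0 r=1 y=0 q=0 clk=1 u=1 x=0
t4.Δ4 v=1 z=0 p=0 r=1 y=0 q=0 clk=1 u=0 x=0
t4.Δ5 v=1 z=0 p=0 r=1 y=0 q=0 clk=1 u=1 x=0
t4.Δ6 v=1 z=0 p=0 r=1 y=0 q=1 clk=1 u=1 x=0
t5.Δ0 v=1 z=0 p=0 r=1 y=0 q=1 clk=1 u=1 x=0
t5.Δ1 v=1 z=0 p=0 r=1 y=0 q=1 clk=0 u=1 x=0
t6.Δ0 v=1 z=0 p=0 r=1 y=0 q=1 clk=0 u=1 x=0
t6.Δ1 v=1 z=0 p=0 r=1 y=0 q=1 clk=1 u=1 x=0
t6.Δ2 v=1 z=0 p=0 r=1 y=0 q=1 clk=1 u=1 x=1
t6.Δ3 v=1 z=1 p=1 r=1 y=1 q=1 clk=1 u=0 x=1
t6.Δ4 v=0 z=0 p=1 r=1 y=1 q=0 clk=1 u=1 x=1
t6.Δ5 v=0 z=0 p=0 r=1 y=1 q=0 clk=1 u=0 x=1
t6.Δ6 v=0 z=1 p=0 r=1 y=1 q=0 clk=1 u=0 x=1
t7.Δ0 v=0 z=1 p=0 r=1 y=1 q=0 clk=1 u=0 x=1
t7.Δ1 v=0 z=1 p=0 r=1 y=1 q=0 clk=0 u=0 x=1
t8.Δ0 v=0 z=1 p=0 r=1 y=1 q=0 clk=0 u=0 x=1
t8.Δ1 v=0 z=1 p=0 r=1 y=1 q=0 clk=1 u=0 x=1
t8.Δ2 v=0 z=1 p=0 r=1 y=1 q=0 clk=1 u=0 x=0
t8.Δ3 v=0 z=0 p=0 r=1 y=0 q=0 clk=1 u=1 x=0
t8.Δ4 v=1 z=0 p=0 r=1 y=0 q=0 clk=1 u=0 x=0
t8.Δ5 v=1 z=0 p=0 r=1 y=0 q=0 clk=1 u=1 x=0
t8.Δ6 v=1 z=0 p=0 r=1 y=0 q=1 clk=1 u=1 x=0
t9.Δ0 v=1 z=0 p=0 r=1 y=0 q=1 clk=1 u=1 x=0
t9.Δ1 v=1 z=0 p=0 r=1 y=0 q=1 clk=0 u=1 x=0
t10.Δ0 v=1 z=0 p=0 r=1 y=0 q=1 clk=0 u=1 x=0
t10.Δ1 v=1 z=0 p=0 r=1 y=0 q=1 clk=1 u=1 x=0
t10.Δ2 v=1 z=0 p=0 r=1 y=0 q=1 clk=1 u=1 x=1
t10.Δ3 v=1 z=1 p=1 r=1 y=1 q=1 clk=1 u=0 x=1
t10.Δ4 v=0 z=0 p=1 r=1 y=1 q=0 clk=1 u=1 x=1
t10.Δ5 v=0 z=0 p=0 r=1 y=1 q=0 clk=1 u=0 x=1
t10.Δ6 v=0 z=1 p=0 r=1 y=1 q=0 clk=1 u=0 x=1

no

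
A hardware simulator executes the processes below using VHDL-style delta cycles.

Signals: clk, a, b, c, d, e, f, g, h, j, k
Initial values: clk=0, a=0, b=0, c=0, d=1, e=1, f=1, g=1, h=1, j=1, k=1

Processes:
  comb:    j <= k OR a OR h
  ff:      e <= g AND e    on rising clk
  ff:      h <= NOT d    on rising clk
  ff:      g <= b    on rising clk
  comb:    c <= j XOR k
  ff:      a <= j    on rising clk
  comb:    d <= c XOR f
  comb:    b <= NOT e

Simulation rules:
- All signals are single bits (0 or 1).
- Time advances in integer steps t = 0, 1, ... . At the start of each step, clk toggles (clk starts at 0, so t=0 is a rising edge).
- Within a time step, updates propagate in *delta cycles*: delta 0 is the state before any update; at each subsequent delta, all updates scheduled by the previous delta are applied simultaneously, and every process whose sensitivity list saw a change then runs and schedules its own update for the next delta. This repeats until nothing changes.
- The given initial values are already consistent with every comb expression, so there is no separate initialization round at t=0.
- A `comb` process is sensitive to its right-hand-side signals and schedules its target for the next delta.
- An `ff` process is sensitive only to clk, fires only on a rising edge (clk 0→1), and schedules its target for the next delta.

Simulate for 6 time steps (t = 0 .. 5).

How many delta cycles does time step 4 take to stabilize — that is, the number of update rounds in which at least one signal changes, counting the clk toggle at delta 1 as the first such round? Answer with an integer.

[bits: b,e,c,j,d,f,g,a,k,h,clk]
t=0: Δ0=01011110110 Δ1=01011110111 Δ2=01011101101 | 2Δ
t=1: Δ0=01011101101 Δ1=01011101100 | 1Δ
t=2: Δ0=01011101100 Δ1=01011101101 Δ2=00011101101 Δ3=10011101101 | 3Δ
t=3: Δ0=10011101101 Δ1=10011101100 | 1Δ
t=4: Δ0=10011101100 Δ1=10011101101 Δ2=10011111101 | 2Δ
t=5: Δ0=10011111101 Δ1=10011111100 | 1Δ

2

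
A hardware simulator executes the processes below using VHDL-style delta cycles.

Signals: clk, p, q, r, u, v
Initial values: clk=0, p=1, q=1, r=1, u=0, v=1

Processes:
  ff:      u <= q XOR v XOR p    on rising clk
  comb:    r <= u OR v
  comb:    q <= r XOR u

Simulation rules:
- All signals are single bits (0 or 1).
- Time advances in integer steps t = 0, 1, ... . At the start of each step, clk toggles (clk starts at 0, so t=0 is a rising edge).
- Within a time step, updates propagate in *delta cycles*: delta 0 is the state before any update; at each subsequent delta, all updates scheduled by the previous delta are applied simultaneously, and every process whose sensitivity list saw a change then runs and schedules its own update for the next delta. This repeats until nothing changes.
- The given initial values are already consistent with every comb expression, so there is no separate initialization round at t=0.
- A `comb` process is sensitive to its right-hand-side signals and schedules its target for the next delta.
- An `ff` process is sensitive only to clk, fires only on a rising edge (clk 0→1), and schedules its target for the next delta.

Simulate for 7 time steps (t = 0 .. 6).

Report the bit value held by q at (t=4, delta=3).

[bits: q,r,clk,p,u,v]
t=0: Δ0=110101 Δ1=111101 Δ2=111111 Δ3=011111 | 3Δ
t=1: Δ0=011111 Δ1=010111 | 1Δ
t=2: Δ0=010111 Δ1=011111 Δ2=011101 Δ3=111101 | 3Δ
t=3: Δ0=111101 Δ1=110101 | 1Δ
t=4: Δ0=110101 Δ1=111101 Δ2=111111 Δ3=011111 | 3Δ
t=5: Δ0=011111 Δ1=010111 | 1Δ
t=6: Δ0=010111 Δ1=011111 Δ2=011101 Δ3=111101 | 3Δ

0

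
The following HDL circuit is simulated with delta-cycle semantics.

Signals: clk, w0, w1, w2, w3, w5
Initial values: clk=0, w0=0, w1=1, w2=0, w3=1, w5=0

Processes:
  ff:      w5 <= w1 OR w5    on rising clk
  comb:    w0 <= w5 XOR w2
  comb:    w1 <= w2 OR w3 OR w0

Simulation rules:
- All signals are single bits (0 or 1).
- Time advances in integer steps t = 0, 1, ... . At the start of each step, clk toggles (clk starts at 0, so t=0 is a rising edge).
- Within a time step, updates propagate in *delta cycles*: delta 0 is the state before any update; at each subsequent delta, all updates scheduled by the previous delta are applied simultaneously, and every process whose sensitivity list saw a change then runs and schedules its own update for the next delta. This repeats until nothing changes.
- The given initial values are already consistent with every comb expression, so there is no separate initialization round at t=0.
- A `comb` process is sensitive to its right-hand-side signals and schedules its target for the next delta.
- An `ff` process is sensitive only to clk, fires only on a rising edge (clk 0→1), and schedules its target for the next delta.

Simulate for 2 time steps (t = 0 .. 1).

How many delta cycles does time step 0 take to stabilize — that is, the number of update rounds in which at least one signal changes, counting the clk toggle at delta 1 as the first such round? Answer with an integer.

3

t0.Δ0 w1=1 clk=0 w2=0 w0=0 w5=0 w3=1
t0.Δ1 w1=1 clk=1 w2=0 w0=0 w5=0 w3=1
t0.Δ2 w1=1 clk=1 w2=0 w0=0 w5=1 w3=1
t0.Δ3 w1=1 clk=1 w2=0 w0=1 w5=1 w3=1
t1.Δ0 w1=1 clk=1 w2=0 w0=1 w5=1 w3=1
t1.Δ1 w1=1 clk=0 w2=0 w0=1 w5=1 w3=1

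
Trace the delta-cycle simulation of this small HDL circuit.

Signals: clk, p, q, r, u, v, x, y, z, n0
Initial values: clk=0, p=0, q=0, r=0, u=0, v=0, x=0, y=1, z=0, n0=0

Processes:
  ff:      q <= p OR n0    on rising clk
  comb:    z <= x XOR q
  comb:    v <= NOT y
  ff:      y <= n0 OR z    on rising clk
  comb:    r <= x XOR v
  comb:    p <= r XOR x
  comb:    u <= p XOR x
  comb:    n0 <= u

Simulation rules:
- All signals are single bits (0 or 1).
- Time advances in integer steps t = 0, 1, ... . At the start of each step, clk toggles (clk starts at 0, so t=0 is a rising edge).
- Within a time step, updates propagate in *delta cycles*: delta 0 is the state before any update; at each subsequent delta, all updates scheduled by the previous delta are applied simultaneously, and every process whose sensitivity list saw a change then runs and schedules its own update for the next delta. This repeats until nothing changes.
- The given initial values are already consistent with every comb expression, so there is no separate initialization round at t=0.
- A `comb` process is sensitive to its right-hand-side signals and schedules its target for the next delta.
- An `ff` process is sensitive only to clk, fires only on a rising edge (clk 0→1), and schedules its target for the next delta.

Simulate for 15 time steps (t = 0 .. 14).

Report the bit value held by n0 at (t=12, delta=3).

0

[bits: v,z,u,clk,y,q,x,p,r,n0]
t=0: Δ0=0000100000 Δ1=0001100000 Δ2=0001000000 Δ3=1001000000 Δ4=1001000010 Δ5=1001000110 Δ6=1011000110 Δ7=1011000111 | 7Δ
t=1: Δ0=1011000111 Δ1=1010000111 | 1Δ
t=2: Δ0=1010000111 Δ1=1011000111 Δ2=1011110111 Δ3=0111110111 Δ4=0111110101 Δ5=0111110001 Δ6=0101110001 Δ7=0101110000 | 7Δ
t=3: Δ0=0101110000 Δ1=0100110000 | 1Δ
t=4: Δ0=0100110000 Δ1=0101110000 Δ2=0101100000 Δ3=0001100000 | 3Δ
t=5: Δ0=0001100000 Δ1=0000100000 | 1Δ
t=6: Δ0=0000100000 Δ1=0001100000 Δ2=0001000000 Δ3=1001000000 Δ4=1001000010 Δ5=1001000110 Δ6=1011000110 Δ7=1011000111 | 7Δ
t=7: Δ0=1011000111 Δ1=1010000111 | 1Δ
t=8: Δ0=1010000111 Δ1=1011000111 Δ2=1011110111 Δ3=0111110111 Δ4=0111110101 Δ5=0111110001 Δ6=0101110001 Δ7=0101110000 | 7Δ
t=9: Δ0=0101110000 Δ1=0100110000 | 1Δ
t=10: Δ0=0100110000 Δ1=0101110000 Δ2=0101100000 Δ3=0001100000 | 3Δ
t=11: Δ0=0001100000 Δ1=0000100000 | 1Δ
t=12: Δ0=0000100000 Δ1=0001100000 Δ2=0001000000 Δ3=1001000000 Δ4=1001000010 Δ5=1001000110 Δ6=1011000110 Δ7=1011000111 | 7Δ
t=13: Δ0=1011000111 Δ1=1010000111 | 1Δ
t=14: Δ0=1010000111 Δ1=1011000111 Δ2=1011110111 Δ3=0111110111 Δ4=0111110101 Δ5=0111110001 Δ6=0101110001 Δ7=0101110000 | 7Δ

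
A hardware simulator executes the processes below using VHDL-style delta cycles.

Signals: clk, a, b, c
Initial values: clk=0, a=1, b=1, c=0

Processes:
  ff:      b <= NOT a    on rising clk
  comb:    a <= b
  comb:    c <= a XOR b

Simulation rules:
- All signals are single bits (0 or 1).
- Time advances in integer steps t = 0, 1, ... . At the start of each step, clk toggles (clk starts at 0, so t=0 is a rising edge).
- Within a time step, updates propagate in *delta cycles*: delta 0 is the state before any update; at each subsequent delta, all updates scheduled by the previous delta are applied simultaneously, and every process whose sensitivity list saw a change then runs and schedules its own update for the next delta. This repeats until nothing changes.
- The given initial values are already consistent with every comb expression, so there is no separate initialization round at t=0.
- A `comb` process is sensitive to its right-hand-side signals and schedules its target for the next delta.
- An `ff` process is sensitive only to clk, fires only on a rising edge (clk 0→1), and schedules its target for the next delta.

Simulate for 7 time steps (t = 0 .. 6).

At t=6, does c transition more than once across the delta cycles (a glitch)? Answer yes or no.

[bits: a,b,clk,c]
t=0: Δ0=1100 Δ1=1110 Δ2=1010 Δ3=0011 Δ4=0010 | 4Δ
t=1: Δ0=0010 Δ1=0000 | 1Δ
t=2: Δ0=0000 Δ1=0010 Δ2=0110 Δ3=1111 Δ4=1110 | 4Δ
t=3: Δ0=1110 Δ1=1100 | 1Δ
t=4: Δ0=1100 Δ1=1110 Δ2=1010 Δ3=0011 Δ4=0010 | 4Δ
t=5: Δ0=0010 Δ1=0000 | 1Δ
t=6: Δ0=0000 Δ1=0010 Δ2=0110 Δ3=1111 Δ4=1110 | 4Δ

yes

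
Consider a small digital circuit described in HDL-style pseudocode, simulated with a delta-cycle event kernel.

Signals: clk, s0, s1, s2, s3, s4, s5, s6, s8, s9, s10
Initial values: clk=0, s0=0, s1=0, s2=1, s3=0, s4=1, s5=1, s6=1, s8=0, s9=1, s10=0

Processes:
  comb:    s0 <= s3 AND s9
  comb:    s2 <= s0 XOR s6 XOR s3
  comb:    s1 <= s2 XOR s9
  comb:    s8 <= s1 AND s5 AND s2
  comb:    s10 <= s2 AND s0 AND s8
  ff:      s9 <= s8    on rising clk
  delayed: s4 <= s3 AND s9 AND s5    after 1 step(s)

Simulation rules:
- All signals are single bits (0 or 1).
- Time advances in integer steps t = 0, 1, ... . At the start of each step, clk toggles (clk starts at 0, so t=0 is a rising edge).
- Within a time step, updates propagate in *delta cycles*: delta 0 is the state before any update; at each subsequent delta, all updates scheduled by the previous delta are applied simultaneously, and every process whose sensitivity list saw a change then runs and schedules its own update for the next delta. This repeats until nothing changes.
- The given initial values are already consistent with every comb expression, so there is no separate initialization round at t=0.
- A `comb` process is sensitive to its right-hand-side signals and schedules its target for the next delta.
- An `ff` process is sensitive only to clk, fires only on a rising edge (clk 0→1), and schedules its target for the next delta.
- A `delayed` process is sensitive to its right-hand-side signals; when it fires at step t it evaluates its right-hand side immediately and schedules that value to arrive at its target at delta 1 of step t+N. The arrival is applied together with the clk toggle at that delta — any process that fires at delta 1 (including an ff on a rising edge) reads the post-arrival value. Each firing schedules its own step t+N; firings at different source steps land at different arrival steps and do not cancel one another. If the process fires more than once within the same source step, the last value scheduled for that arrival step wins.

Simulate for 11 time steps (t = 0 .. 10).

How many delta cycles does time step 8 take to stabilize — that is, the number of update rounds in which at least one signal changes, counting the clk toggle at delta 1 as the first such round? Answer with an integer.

4

t=0 Δ0: s6=1 s8=0 s9=1 s3=0 s4=1 s1=0 s5=1 s2=1 clk=0 s0=0 s10=0
  Δ1: clk:0→1
  Δ2: s9:1→0
  Δ3: s1:0→1
  Δ4: s8:0→1
  (4Δ to stable)
t=1 Δ0: s6=1 s8=1 s9=0 s3=0 s4=1 s1=1 s5=1 s2=1 clk=1 s0=0 s10=0
  Δ1: s4:1→0, clk:1→0
  (1Δ to stable)
t=2 Δ0: s6=1 s8=1 s9=0 s3=0 s4=0 s1=1 s5=1 s2=1 clk=0 s0=0 s10=0
  Δ1: clk:0→1
  Δ2: s9:0→1
  Δ3: s1:1→0
  Δ4: s8:1→0
  (4Δ to stable)
t=3 Δ0: s6=1 s8=0 s9=1 s3=0 s4=0 s1=0 s5=1 s2=1 clk=1 s0=0 s10=0
  Δ1: clk:1→0
  (1Δ to stable)
t=4 Δ0: s6=1 s8=0 s9=1 s3=0 s4=0 s1=0 s5=1 s2=1 clk=0 s0=0 s10=0
  Δ1: clk:0→1
  Δ2: s9:1→0
  Δ3: s1:0→1
  Δ4: s8:0→1
  (4Δ to stable)
t=5 Δ0: s6=1 s8=1 s9=0 s3=0 s4=0 s1=1 s5=1 s2=1 clk=1 s0=0 s10=0
  Δ1: clk:1→0
  (1Δ to stable)
t=6 Δ0: s6=1 s8=1 s9=0 s3=0 s4=0 s1=1 s5=1 s2=1 clk=0 s0=0 s10=0
  Δ1: clk:0→1
  Δ2: s9:0→1
  Δ3: s1:1→0
  Δ4: s8:1→0
  (4Δ to stable)
t=7 Δ0: s6=1 s8=0 s9=1 s3=0 s4=0 s1=0 s5=1 s2=1 clk=1 s0=0 s10=0
  Δ1: clk:1→0
  (1Δ to stable)
t=8 Δ0: s6=1 s8=0 s9=1 s3=0 s4=0 s1=0 s5=1 s2=1 clk=0 s0=0 s10=0
  Δ1: clk:0→1
  Δ2: s9:1→0
  Δ3: s1:0→1
  Δ4: s8:0→1
  (4Δ to stable)
t=9 Δ0: s6=1 s8=1 s9=0 s3=0 s4=0 s1=1 s5=1 s2=1 clk=1 s0=0 s10=0
  Δ1: clk:1→0
  (1Δ to stable)
t=10 Δ0: s6=1 s8=1 s9=0 s3=0 s4=0 s1=1 s5=1 s2=1 clk=0 s0=0 s10=0
  Δ1: clk:0→1
  Δ2: s9:0→1
  Δ3: s1:1→0
  Δ4: s8:1→0
  (4Δ to stable)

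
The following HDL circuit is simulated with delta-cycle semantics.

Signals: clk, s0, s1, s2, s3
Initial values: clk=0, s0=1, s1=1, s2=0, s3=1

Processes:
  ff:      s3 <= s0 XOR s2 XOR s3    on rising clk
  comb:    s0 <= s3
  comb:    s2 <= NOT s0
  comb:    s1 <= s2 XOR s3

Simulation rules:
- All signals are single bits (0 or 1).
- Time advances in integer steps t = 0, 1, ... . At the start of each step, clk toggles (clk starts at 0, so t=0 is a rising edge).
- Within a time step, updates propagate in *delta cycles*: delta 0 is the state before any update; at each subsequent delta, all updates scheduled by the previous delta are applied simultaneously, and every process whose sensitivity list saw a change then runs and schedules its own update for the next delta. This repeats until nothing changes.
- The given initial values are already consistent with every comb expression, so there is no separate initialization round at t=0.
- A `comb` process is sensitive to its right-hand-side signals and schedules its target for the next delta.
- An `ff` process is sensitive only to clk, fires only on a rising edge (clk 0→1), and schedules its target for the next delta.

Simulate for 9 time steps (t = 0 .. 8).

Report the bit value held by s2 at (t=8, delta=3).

t=0 Δ0: clk=0 s0=1 s1=1 s3=1 s2=0
  Δ1: clk:0→1
  Δ2: s3:1→0
  Δ3: s0:1→0, s1:1→0
  Δ4: s2:0→1
  Δ5: s1:0→1
  (5Δ to stable)
t=1 Δ0: clk=1 s0=0 s1=1 s3=0 s2=1
  Δ1: clk:1→0
  (1Δ to stable)
t=2 Δ0: clk=0 s0=0 s1=1 s3=0 s2=1
  Δ1: clk:0→1
  Δ2: s3:0→1
  Δ3: s0:0→1, s1:1→0
  Δ4: s2:1→0
  Δ5: s1:0→1
  (5Δ to stable)
t=3 Δ0: clk=1 s0=1 s1=1 s3=1 s2=0
  Δ1: clk:1→0
  (1Δ to stable)
t=4 Δ0: clk=0 s0=1 s1=1 s3=1 s2=0
  Δ1: clk:0→1
  Δ2: s3:1→0
  Δ3: s0:1→0, s1:1→0
  Δ4: s2:0→1
  Δ5: s1:0→1
  (5Δ to stable)
t=5 Δ0: clk=1 s0=0 s1=1 s3=0 s2=1
  Δ1: clk:1→0
  (1Δ to stable)
t=6 Δ0: clk=0 s0=0 s1=1 s3=0 s2=1
  Δ1: clk:0→1
  Δ2: s3:0→1
  Δ3: s0:0→1, s1:1→0
  Δ4: s2:1→0
  Δ5: s1:0→1
  (5Δ to stable)
t=7 Δ0: clk=1 s0=1 s1=1 s3=1 s2=0
  Δ1: clk:1→0
  (1Δ to stable)
t=8 Δ0: clk=0 s0=1 s1=1 s3=1 s2=0
  Δ1: clk:0→1
  Δ2: s3:1→0
  Δ3: s0:1→0, s1:1→0
  Δ4: s2:0→1
  Δ5: s1:0→1
  (5Δ to stable)

0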